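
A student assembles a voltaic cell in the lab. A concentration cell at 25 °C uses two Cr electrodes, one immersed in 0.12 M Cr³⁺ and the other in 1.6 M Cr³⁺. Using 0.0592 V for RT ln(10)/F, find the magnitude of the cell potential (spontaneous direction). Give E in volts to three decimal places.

+0.022 V

For a concentration cell E°cell = 0. The 1.6 M side is the cathode (reduction is favoured where [Cr³⁺] is higher).
With n = 3, E = −(0.0592/3) log([Cr³⁺]ₐₙ/[Cr³⁺]꜀ₐₜ) = −(0.0592/3) log(0.12/1.6) = −(0.0592/3)(-1.125) = +0.022 V.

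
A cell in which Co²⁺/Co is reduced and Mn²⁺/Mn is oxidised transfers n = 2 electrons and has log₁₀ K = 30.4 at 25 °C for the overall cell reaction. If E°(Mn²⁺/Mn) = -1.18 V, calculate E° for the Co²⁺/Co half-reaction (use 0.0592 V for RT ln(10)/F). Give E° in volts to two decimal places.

-0.28 V

E°cell = (0.0592/n)·log K = (0.0592/2)(30.4) = +0.900 V.
Since Co²⁺/Co is the cathode and Mn²⁺/Mn the anode, E°cell = E°(Co²⁺/Co) − E°(Mn²⁺/Mn).
So E°(Co²⁺/Co) = E°cell + E°(Mn²⁺/Mn) = +0.900 + (-1.18) = -0.28 V.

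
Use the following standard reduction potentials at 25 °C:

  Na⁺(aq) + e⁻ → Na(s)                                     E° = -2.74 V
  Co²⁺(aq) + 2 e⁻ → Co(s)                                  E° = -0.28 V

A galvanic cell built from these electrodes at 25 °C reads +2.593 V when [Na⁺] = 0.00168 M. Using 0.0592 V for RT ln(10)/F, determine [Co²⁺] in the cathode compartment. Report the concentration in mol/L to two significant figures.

0.088 M

Co²⁺/Co is the cathode, Na⁺/Na the anode: E°cell = +2.46 V, n = 2.
Overall reaction: Co²⁺(aq) + 2 Na(s) → Co(s) + 2 Na⁺(aq); Q = [Na⁺]^2/[Co²⁺]^1.
From E = E° − (0.0592/n) log Q: log Q = (E° − E)·n/0.0592 = (+2.46 − (+2.593))·2/0.0592 = -4.4932.
So 1·log[Co²⁺] = 2·log(0.00168) − log Q = -5.5494 − (-4.4932) = -1.0562; [Co²⁺] = 10^(-1.0562) ≈ 0.088 M.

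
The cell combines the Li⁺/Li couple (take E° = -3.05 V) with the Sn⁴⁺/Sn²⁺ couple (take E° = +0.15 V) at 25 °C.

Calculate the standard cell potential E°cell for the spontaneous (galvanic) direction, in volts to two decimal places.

+3.20 V

The Sn⁴⁺/Sn²⁺ couple has the higher reduction potential, so it is the cathode; Li⁺/Li is oxidised at the anode.
E°cell = E°(cathode) − E°(anode) = (+0.15) − (-3.05) = +3.20 V.
Since E°cell > 0, the reaction is spontaneous under standard conditions.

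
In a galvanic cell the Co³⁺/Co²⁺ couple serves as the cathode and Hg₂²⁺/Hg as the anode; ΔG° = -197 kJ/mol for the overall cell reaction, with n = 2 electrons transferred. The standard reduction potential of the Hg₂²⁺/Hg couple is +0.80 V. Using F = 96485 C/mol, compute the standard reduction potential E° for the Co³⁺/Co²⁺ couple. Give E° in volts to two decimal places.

+1.82 V

E°cell = −ΔG°/(nF) = −(-197×10³)/((2)(96485)) = +1.021 V.
Since Co³⁺/Co²⁺ is the cathode and Hg₂²⁺/Hg the anode, E°cell = E°(Co³⁺/Co²⁺) − E°(Hg₂²⁺/Hg).
So E°(Co³⁺/Co²⁺) = E°cell + E°(Hg₂²⁺/Hg) = +1.021 + (+0.80) = +1.82 V.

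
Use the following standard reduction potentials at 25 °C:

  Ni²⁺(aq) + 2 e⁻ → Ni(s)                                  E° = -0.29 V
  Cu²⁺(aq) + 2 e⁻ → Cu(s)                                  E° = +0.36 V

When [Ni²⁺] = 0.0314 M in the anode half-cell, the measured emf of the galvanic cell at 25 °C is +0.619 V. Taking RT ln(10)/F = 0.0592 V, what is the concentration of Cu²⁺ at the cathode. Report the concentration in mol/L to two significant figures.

0.0028 M

Cu²⁺/Cu is the cathode, Ni²⁺/Ni the anode: E°cell = +0.65 V, n = 2.
Overall reaction: Cu²⁺(aq) + Ni(s) → Cu(s) + Ni²⁺(aq); Q = [Ni²⁺]^1/[Cu²⁺]^1.
From E = E° − (0.0592/n) log Q: log Q = (E° − E)·n/0.0592 = (+0.65 − (+0.619))·2/0.0592 = 1.0473.
So 1·log[Cu²⁺] = 1·log(0.0314) − log Q = -1.5031 − (1.0473) = -2.5504; [Cu²⁺] = 10^(-2.5504) ≈ 0.0028 M.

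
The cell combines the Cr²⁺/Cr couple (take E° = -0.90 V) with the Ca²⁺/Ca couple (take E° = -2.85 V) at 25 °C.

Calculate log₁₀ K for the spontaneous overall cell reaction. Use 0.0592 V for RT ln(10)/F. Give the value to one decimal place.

65.9

Cathode: Cr²⁺/Cr; anode: Ca²⁺/Ca. E°cell = +1.95 V, n = 2.
log K = nE°cell / 0.0592 = (2)(+1.95) / 0.0592 = 65.9.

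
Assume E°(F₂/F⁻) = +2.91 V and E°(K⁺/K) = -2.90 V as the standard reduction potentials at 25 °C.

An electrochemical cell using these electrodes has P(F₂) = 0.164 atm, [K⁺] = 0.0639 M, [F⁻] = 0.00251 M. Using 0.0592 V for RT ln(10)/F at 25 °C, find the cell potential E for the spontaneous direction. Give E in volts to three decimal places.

F₂/F⁻ is the cathode (higher E°), K⁺/K the anode: E°cell = +2.91 − (-2.90) = +5.81 V, n = 2.
Overall: F₂(g) + 2 K(s) → 2 F⁻(aq) + 2 K⁺(aq)
Q = [F⁻]^2·[K⁺]^2 / (P(F₂)); log Q = -6.804.
E = E° − (0.0592/n) log Q = +5.81 − (0.0592/2)(-6.804) = +6.011 V.

+6.011 V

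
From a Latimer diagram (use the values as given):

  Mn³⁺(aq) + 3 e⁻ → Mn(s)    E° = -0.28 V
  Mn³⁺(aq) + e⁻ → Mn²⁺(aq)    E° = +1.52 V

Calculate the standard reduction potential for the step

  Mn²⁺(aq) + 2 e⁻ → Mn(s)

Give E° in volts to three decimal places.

-1.180 V

Sequential free energies add, so n₃E°₃ = n₁E°₁ + n₂E°₂.
With n₃ = 3, and the known step contributing 1×(+1.52) V, the unknown satisfies 2·E° = 3×(-0.28) − 1×(+1.52) = -2.360.
E° = -2.360 / 2 = -1.180 V.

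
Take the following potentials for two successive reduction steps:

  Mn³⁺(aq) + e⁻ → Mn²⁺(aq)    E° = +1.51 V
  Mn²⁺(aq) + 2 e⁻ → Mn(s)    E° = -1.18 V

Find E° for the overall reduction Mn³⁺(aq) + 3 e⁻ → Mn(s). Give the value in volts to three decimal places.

Adding the free-energy changes (−nFE°) of the two steps gives −n₃FE°₃ = −n₁FE°₁ − n₂FE°₂.
E°₃ = (1×+1.51 + 2×-1.18) / 3 = (-0.850) / 3 = -0.283 V.

-0.283 V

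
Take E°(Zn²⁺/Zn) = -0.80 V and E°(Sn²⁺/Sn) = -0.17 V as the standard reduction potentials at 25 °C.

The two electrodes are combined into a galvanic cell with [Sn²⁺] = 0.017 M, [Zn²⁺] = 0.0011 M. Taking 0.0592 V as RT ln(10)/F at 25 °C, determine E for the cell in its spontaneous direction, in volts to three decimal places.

+0.665 V

Sn²⁺/Sn is the cathode (higher E°), Zn²⁺/Zn the anode: E°cell = -0.17 − (-0.80) = +0.63 V, n = 2.
Overall: Sn²⁺(aq) + Zn(s) → Sn(s) + Zn²⁺(aq)
Q = [Zn²⁺] / ([Sn²⁺]); log Q = -1.189.
E = E° − (0.0592/n) log Q = +0.63 − (0.0592/2)(-1.189) = +0.665 V.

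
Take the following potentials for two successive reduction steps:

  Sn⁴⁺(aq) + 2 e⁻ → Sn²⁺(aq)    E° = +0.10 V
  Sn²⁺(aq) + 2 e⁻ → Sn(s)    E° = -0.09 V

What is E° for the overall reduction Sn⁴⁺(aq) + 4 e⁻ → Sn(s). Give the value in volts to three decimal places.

Since ΔG° = −nFE° is additive over sequential reductions, n₃E°₃ = n₁E°₁ + n₂E°₂.
E°₃ = (2×+0.10 + 2×-0.09) / 4 = (+0.020) / 4 = +0.005 V.

+0.005 V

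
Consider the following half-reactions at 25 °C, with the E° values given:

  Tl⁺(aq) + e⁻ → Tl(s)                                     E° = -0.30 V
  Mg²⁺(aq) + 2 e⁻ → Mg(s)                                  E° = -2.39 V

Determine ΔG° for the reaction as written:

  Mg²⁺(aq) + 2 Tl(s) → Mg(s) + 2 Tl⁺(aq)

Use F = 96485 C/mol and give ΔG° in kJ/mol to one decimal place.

As written, Mg²⁺/Mg is reduced (cathode) and Tl⁺/Tl is oxidised (anode), so E°cell = (-2.39) − (-0.30) = -2.09 V.
Balancing electrons gives n = 2.
ΔG° = −nFE° = −(2)(96485)(-2.09) = 403,307 J = +403.3 kJ/mol.

+403.3 kJ/mol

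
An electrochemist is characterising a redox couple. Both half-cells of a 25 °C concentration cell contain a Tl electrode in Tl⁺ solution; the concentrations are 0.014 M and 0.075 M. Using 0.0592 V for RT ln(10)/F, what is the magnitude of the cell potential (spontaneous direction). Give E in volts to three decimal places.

+0.043 V

For a concentration cell E°cell = 0. The 0.075 M side is the cathode (reduction is favoured where [Tl⁺] is higher).
With n = 1, E = −(0.0592/1) log([Tl⁺]ₐₙ/[Tl⁺]꜀ₐₜ) = −(0.0592/1) log(0.014/0.075) = −(0.0592/1)(-0.729) = +0.043 V.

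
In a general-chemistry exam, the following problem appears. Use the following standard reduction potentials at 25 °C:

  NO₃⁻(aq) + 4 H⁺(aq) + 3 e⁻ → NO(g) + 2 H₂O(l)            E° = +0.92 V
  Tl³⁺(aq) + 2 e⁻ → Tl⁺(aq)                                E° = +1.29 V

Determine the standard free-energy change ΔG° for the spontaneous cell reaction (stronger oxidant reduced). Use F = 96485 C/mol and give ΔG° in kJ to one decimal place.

Tl³⁺/Tl⁺ (E° = +1.29 V) is the cathode; NO₃⁻/NO (E° = +0.92 V) is the anode, so E°cell = +0.37 V.
Balancing electrons gives n = 6 (lcm of 2 and 3).
ΔG° = −nFE° = −(6)(96485)(+0.37) = -214,197 J = -214.2 kJ.

-214.2 kJ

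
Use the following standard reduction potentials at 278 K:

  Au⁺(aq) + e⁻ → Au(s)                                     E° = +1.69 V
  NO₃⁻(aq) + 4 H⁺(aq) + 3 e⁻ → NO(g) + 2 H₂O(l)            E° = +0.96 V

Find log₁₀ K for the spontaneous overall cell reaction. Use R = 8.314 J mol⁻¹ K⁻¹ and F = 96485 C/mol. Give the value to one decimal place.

39.7

Cathode: Au⁺/Au; anode: NO₃⁻/NO. E°cell = (+1.69) − (+0.96) = +0.73 V, with n = 3.
ΔG° = −nFE° = −RT ln K, so ln K = nFE°/(RT) = (3)(96485)(+0.73) / ((8.314)(278)) = 91.422.
log₁₀ K = 91.422 / ln 10 = 39.7.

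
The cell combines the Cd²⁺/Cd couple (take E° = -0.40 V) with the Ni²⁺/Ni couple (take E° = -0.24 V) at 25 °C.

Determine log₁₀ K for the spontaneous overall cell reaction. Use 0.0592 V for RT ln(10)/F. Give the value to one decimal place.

5.4

Cathode: Ni²⁺/Ni; anode: Cd²⁺/Cd. E°cell = +0.16 V, n = 2.
log K = nE°cell / 0.0592 = (2)(+0.16) / 0.0592 = 5.4.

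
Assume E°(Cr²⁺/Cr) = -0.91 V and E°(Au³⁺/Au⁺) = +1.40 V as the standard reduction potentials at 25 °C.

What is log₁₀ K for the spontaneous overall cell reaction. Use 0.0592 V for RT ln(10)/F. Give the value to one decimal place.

78.0

Cathode: Au³⁺/Au⁺; anode: Cr²⁺/Cr. E°cell = +2.31 V, n = 2.
log K = nE°cell / 0.0592 = (2)(+2.31) / 0.0592 = 78.0.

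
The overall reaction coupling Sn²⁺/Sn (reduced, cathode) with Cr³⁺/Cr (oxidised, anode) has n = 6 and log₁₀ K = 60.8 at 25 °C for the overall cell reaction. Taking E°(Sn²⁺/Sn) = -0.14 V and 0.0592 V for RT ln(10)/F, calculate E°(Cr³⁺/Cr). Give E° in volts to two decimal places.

E°cell = (0.0592/n)·log K = (0.0592/6)(60.8) = +0.600 V.
Since Sn²⁺/Sn is the cathode and Cr³⁺/Cr the anode, E°cell = E°(Sn²⁺/Sn) − E°(Cr³⁺/Cr).
So E°(Cr³⁺/Cr) = E°(Sn²⁺/Sn) − E°cell = (-0.14) − (+0.600) = -0.74 V.

-0.74 V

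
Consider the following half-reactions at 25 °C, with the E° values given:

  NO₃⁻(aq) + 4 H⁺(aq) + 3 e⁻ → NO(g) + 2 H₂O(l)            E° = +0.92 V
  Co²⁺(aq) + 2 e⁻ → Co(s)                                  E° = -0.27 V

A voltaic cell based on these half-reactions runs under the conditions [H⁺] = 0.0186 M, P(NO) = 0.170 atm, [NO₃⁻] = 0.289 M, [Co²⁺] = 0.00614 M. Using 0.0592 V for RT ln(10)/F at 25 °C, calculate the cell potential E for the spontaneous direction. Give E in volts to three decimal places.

NO₃⁻/NO is the cathode (higher E°), Co²⁺/Co the anode: E°cell = +0.92 − (-0.27) = +1.19 V, n = 6.
Overall: 2 NO₃⁻(aq) + 8 H⁺(aq) + 3 Co(s) → 2 NO(g) + 4 H₂O(l) + 3 Co²⁺(aq)
Q = P(NO)^2·[Co²⁺]^3 / ([NO₃⁻]^2·[H⁺]^8); log Q = 6.748.
E = E° − (0.0592/n) log Q = +1.19 − (0.0592/6)(6.748) = +1.123 V.

+1.123 V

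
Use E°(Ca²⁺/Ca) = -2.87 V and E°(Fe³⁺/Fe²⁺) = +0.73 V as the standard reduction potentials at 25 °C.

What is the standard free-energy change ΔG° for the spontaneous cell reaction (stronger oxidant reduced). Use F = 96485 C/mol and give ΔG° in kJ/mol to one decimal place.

-694.7 kJ/mol

Fe³⁺/Fe²⁺ (E° = +0.73 V) is the cathode; Ca²⁺/Ca (E° = -2.87 V) is the anode, so E°cell = +3.60 V.
Balancing electrons gives n = 2 (lcm of 1 and 2).
ΔG° = −nFE° = −(2)(96485)(+3.60) = -694,692 J = -694.7 kJ/mol.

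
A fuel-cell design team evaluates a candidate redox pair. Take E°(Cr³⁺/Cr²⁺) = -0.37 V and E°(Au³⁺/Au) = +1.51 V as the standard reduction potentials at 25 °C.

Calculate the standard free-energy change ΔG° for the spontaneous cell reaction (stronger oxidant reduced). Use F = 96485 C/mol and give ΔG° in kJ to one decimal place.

-544.2 kJ

Au³⁺/Au (E° = +1.51 V) is the cathode; Cr³⁺/Cr²⁺ (E° = -0.37 V) is the anode, so E°cell = +1.88 V.
Balancing electrons gives n = 3 (lcm of 3 and 1).
ΔG° = −nFE° = −(3)(96485)(+1.88) = -544,175 J = -544.2 kJ.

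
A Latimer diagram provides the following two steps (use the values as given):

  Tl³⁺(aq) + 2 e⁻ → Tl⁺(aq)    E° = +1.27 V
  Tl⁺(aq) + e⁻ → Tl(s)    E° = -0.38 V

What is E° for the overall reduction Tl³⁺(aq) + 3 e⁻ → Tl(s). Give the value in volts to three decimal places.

+0.720 V

Adding the free-energy changes (−nFE°) of the two steps gives −n₃FE°₃ = −n₁FE°₁ − n₂FE°₂.
E°₃ = (2×+1.27 + 1×-0.38) / 3 = (+2.160) / 3 = +0.720 V.
Simply averaging or adding the two E° values would be wrong; the electron-weighted sum is required.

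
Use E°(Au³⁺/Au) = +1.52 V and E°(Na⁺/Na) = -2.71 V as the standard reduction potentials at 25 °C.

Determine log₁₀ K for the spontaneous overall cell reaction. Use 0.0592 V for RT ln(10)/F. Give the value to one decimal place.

Cathode: Au³⁺/Au; anode: Na⁺/Na. E°cell = +4.23 V, n = 3.
log K = nE°cell / 0.0592 = (3)(+4.23) / 0.0592 = 214.4.

214.4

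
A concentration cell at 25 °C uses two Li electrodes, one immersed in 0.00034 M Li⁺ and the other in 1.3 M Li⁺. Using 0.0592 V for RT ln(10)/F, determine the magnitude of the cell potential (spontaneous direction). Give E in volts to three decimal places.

+0.212 V

For a concentration cell E°cell = 0. The 1.3 M side is the cathode (reduction is favoured where [Li⁺] is higher).
With n = 1, E = −(0.0592/1) log([Li⁺]ₐₙ/[Li⁺]꜀ₐₜ) = −(0.0592/1) log(0.00034/1.3) = −(0.0592/1)(-3.582) = +0.212 V.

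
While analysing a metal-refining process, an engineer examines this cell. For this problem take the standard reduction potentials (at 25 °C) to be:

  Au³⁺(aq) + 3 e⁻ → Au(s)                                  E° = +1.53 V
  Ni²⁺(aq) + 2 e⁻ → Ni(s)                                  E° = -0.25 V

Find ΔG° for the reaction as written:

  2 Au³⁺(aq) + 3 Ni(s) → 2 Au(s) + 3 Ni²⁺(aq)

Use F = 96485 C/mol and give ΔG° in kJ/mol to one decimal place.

-1030.5 kJ/mol

As written, Au³⁺/Au is reduced (cathode) and Ni²⁺/Ni is oxidised (anode), so E°cell = (+1.53) − (-0.25) = +1.78 V.
Balancing electrons gives n = 6.
ΔG° = −nFE° = −(6)(96485)(+1.78) = -1,030,460 J = -1030.5 kJ/mol.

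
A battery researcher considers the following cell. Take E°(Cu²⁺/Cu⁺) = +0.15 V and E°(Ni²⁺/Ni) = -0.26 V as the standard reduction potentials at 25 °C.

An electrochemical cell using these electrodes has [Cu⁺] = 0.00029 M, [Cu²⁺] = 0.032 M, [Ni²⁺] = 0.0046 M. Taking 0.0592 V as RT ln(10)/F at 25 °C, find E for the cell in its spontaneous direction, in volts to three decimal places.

+0.600 V

Cu²⁺/Cu⁺ is the cathode (higher E°), Ni²⁺/Ni the anode: E°cell = +0.15 − (-0.26) = +0.41 V, n = 2.
Overall: 2 Cu²⁺(aq) + Ni(s) → 2 Cu⁺(aq) + Ni²⁺(aq)
Q = [Cu⁺]^2·[Ni²⁺] / ([Cu²⁺]^2); log Q = -6.423.
E = E° − (0.0592/n) log Q = +0.41 − (0.0592/2)(-6.423) = +0.600 V.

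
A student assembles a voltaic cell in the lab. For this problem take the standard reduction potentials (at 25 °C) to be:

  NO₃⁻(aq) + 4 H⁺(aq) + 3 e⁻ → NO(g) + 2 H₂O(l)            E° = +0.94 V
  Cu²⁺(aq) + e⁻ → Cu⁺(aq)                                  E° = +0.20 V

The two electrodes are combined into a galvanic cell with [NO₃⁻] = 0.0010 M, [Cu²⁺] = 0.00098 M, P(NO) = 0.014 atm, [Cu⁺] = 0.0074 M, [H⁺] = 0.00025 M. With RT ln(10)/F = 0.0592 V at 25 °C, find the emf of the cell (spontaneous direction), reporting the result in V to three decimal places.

+0.485 V

NO₃⁻/NO is the cathode (higher E°), Cu²⁺/Cu⁺ the anode: E°cell = +0.94 − (+0.20) = +0.74 V, n = 3.
Overall: NO₃⁻(aq) + 4 H⁺(aq) + 3 Cu⁺(aq) → NO(g) + 2 H₂O(l) + 3 Cu²⁺(aq)
Q = P(NO)·[Cu²⁺]^3 / ([NO₃⁻]·[H⁺]^4·[Cu⁺]^3); log Q = 12.920.
E = E° − (0.0592/n) log Q = +0.74 − (0.0592/3)(12.920) = +0.485 V.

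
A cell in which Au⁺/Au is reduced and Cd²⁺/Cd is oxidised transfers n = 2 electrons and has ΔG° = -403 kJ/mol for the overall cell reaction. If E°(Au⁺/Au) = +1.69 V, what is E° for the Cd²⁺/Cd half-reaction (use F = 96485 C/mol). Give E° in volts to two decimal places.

-0.40 V

E°cell = −ΔG°/(nF) = −(-403×10³)/((2)(96485)) = +2.088 V.
Since Au⁺/Au is the cathode and Cd²⁺/Cd the anode, E°cell = E°(Au⁺/Au) − E°(Cd²⁺/Cd).
So E°(Cd²⁺/Cd) = E°(Au⁺/Au) − E°cell = (+1.69) − (+2.088) = -0.40 V.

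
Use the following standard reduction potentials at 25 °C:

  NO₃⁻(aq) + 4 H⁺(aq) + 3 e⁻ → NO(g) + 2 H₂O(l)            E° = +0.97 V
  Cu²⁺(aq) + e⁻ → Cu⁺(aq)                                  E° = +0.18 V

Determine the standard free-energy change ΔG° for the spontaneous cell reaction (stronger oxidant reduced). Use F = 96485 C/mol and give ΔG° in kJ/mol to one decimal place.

NO₃⁻/NO (E° = +0.97 V) is the cathode; Cu²⁺/Cu⁺ (E° = +0.18 V) is the anode, so E°cell = +0.79 V.
Balancing electrons gives n = 3 (lcm of 3 and 1).
ΔG° = −nFE° = −(3)(96485)(+0.79) = -228,669 J = -228.7 kJ/mol.

-228.7 kJ/mol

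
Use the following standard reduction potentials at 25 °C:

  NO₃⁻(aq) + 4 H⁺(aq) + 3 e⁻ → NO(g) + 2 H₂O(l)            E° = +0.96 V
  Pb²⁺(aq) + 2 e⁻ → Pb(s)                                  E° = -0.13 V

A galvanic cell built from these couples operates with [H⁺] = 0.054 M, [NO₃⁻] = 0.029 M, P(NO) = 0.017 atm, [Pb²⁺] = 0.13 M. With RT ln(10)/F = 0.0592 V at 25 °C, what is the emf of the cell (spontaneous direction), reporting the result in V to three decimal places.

+1.021 V

NO₃⁻/NO is the cathode (higher E°), Pb²⁺/Pb the anode: E°cell = +0.96 − (-0.13) = +1.09 V, n = 6.
Overall: 2 NO₃⁻(aq) + 8 H⁺(aq) + 3 Pb(s) → 2 NO(g) + 4 H₂O(l) + 3 Pb²⁺(aq)
Q = P(NO)^2·[Pb²⁺]^3 / ([NO₃⁻]^2·[H⁺]^8); log Q = 7.019.
E = E° − (0.0592/n) log Q = +1.09 − (0.0592/6)(7.019) = +1.021 V.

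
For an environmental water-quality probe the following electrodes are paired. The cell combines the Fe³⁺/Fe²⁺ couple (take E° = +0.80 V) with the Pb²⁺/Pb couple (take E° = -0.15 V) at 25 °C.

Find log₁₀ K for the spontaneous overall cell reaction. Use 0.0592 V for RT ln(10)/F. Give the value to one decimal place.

Cathode: Fe³⁺/Fe²⁺; anode: Pb²⁺/Pb. E°cell = +0.95 V, n = 2.
log K = nE°cell / 0.0592 = (2)(+0.95) / 0.0592 = 32.1.

32.1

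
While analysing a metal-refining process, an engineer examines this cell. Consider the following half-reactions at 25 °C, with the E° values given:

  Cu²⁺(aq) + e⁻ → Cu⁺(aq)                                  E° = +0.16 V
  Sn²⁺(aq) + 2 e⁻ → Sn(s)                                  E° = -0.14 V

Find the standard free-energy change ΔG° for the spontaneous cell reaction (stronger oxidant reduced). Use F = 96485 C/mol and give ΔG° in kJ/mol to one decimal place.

-57.9 kJ/mol

Cu²⁺/Cu⁺ (E° = +0.16 V) is the cathode; Sn²⁺/Sn (E° = -0.14 V) is the anode, so E°cell = +0.30 V.
Balancing electrons gives n = 2 (lcm of 1 and 2).
ΔG° = −nFE° = −(2)(96485)(+0.30) = -57,891 J = -57.9 kJ/mol.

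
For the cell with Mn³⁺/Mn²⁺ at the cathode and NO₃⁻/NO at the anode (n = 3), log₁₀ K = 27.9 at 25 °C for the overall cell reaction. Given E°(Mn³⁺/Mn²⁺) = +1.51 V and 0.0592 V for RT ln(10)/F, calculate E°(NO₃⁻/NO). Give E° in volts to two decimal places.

E°cell = (0.0592/n)·log K = (0.0592/3)(27.9) = +0.551 V.
Since Mn³⁺/Mn²⁺ is the cathode and NO₃⁻/NO the anode, E°cell = E°(Mn³⁺/Mn²⁺) − E°(NO₃⁻/NO).
So E°(NO₃⁻/NO) = E°(Mn³⁺/Mn²⁺) − E°cell = (+1.51) − (+0.551) = +0.96 V.

+0.96 V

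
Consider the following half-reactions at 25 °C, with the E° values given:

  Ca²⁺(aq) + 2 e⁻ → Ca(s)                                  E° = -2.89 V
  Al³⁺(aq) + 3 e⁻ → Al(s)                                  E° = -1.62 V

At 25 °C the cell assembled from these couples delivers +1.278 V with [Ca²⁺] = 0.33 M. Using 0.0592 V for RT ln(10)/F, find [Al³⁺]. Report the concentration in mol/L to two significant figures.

Al³⁺/Al is the cathode, Ca²⁺/Ca the anode: E°cell = +1.27 V, n = 6.
Overall reaction: 2 Al³⁺(aq) + 3 Ca(s) → 2 Al(s) + 3 Ca²⁺(aq); Q = [Ca²⁺]^3/[Al³⁺]^2.
From E = E° − (0.0592/n) log Q: log Q = (E° − E)·n/0.0592 = (+1.27 − (+1.278))·6/0.0592 = -0.8108.
So 2·log[Al³⁺] = 3·log(0.33) − log Q = -1.4445 − (-0.8108) = -0.6337; log[Al³⁺] = -0.6337 / 2 = -0.3169; [Al³⁺] = 10^(-0.3169) ≈ 0.48 M.

0.48 M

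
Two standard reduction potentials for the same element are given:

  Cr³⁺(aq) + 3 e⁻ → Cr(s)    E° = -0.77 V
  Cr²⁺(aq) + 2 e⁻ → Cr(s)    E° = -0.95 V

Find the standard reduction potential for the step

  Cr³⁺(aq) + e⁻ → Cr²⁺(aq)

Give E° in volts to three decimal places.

-0.410 V

Sequential free energies add, so n₃E°₃ = n₁E°₁ + n₂E°₂.
With n₃ = 3, and the known step contributing 2×(-0.95) V, the unknown satisfies 1·E° = 3×(-0.77) − 2×(-0.95) = -0.410.
E° = -0.410 / 1 = -0.410 V.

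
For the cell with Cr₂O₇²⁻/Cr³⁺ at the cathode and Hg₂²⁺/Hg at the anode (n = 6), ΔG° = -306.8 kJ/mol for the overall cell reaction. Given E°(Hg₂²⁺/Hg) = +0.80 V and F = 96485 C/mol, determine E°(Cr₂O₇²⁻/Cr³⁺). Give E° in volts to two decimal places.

E°cell = −ΔG°/(nF) = −(-306.8×10³)/((6)(96485)) = +0.530 V.
Since Cr₂O₇²⁻/Cr³⁺ is the cathode and Hg₂²⁺/Hg the anode, E°cell = E°(Cr₂O₇²⁻/Cr³⁺) − E°(Hg₂²⁺/Hg).
So E°(Cr₂O₇²⁻/Cr³⁺) = E°cell + E°(Hg₂²⁺/Hg) = +0.530 + (+0.80) = +1.33 V.

+1.33 V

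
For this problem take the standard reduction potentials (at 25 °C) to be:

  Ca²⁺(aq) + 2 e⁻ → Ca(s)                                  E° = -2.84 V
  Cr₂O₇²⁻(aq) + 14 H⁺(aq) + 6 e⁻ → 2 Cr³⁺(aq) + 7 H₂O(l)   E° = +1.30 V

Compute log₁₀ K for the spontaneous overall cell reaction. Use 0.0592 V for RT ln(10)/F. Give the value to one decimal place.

Cathode: Cr₂O₇²⁻/Cr³⁺; anode: Ca²⁺/Ca. E°cell = +4.14 V, n = 6.
log K = nE°cell / 0.0592 = (6)(+4.14) / 0.0592 = 419.6.

419.6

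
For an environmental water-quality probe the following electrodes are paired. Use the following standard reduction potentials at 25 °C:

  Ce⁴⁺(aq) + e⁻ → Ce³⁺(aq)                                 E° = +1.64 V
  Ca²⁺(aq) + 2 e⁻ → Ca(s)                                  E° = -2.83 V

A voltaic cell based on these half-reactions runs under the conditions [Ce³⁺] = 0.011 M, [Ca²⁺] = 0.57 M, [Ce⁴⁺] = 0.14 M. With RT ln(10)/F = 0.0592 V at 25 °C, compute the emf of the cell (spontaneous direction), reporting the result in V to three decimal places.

Ce⁴⁺/Ce³⁺ is the cathode (higher E°), Ca²⁺/Ca the anode: E°cell = +1.64 − (-2.83) = +4.47 V, n = 2.
Overall: 2 Ce⁴⁺(aq) + Ca(s) → 2 Ce³⁺(aq) + Ca²⁺(aq)
Q = [Ce³⁺]^2·[Ca²⁺] / ([Ce⁴⁺]^2); log Q = -2.454.
E = E° − (0.0592/n) log Q = +4.47 − (0.0592/2)(-2.454) = +4.543 V.

+4.543 V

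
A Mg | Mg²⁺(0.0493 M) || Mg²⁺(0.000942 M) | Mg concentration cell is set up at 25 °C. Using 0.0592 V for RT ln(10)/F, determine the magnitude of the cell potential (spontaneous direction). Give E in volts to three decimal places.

+0.051 V

For a concentration cell E°cell = 0. The 0.0493 M side is the cathode (reduction is favoured where [Mg²⁺] is higher).
With n = 2, E = −(0.0592/2) log([Mg²⁺]ₐₙ/[Mg²⁺]꜀ₐₜ) = −(0.0592/2) log(0.000942/0.0493) = −(0.0592/2)(-1.719) = +0.051 V.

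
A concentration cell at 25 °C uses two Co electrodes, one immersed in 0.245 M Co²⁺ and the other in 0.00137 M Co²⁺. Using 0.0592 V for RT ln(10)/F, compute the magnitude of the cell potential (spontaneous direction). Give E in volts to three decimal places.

+0.067 V

For a concentration cell E°cell = 0. The 0.245 M side is the cathode (reduction is favoured where [Co²⁺] is higher).
With n = 2, E = −(0.0592/2) log([Co²⁺]ₐₙ/[Co²⁺]꜀ₐₜ) = −(0.0592/2) log(0.00137/0.245) = −(0.0592/2)(-2.252) = +0.067 V.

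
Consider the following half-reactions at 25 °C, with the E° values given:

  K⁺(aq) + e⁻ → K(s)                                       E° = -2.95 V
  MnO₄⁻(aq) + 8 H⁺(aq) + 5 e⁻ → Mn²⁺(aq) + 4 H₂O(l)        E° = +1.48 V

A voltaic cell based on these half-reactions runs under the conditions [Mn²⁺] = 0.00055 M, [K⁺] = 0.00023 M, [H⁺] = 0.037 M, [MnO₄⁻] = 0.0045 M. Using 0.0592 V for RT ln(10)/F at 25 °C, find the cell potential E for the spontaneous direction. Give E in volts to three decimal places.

+4.521 V

MnO₄⁻/Mn²⁺ is the cathode (higher E°), K⁺/K the anode: E°cell = +1.48 − (-2.95) = +4.43 V, n = 5.
Overall: MnO₄⁻(aq) + 8 H⁺(aq) + 5 K(s) → Mn²⁺(aq) + 4 H₂O(l) + 5 K⁺(aq)
Q = [Mn²⁺]·[K⁺]^5 / ([MnO₄⁻]·[H⁺]^8); log Q = -7.650.
E = E° − (0.0592/n) log Q = +4.43 − (0.0592/5)(-7.650) = +4.521 V.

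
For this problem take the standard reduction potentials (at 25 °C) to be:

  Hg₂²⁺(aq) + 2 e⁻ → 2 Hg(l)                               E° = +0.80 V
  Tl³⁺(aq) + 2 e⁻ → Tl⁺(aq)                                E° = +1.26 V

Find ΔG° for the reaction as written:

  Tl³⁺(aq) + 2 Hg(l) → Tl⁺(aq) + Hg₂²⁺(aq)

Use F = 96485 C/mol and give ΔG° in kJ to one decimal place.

-88.8 kJ

As written, Tl³⁺/Tl⁺ is reduced (cathode) and Hg₂²⁺/Hg is oxidised (anode), so E°cell = (+1.26) − (+0.80) = +0.46 V.
Balancing electrons gives n = 2.
ΔG° = −nFE° = −(2)(96485)(+0.46) = -88,766 J = -88.8 kJ.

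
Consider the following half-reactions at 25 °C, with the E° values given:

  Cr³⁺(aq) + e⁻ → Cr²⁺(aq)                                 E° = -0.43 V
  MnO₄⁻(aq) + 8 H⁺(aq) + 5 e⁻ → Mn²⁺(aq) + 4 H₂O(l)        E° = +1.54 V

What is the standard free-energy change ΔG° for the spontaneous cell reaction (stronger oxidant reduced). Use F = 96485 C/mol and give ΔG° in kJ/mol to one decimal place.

MnO₄⁻/Mn²⁺ (E° = +1.54 V) is the cathode; Cr³⁺/Cr²⁺ (E° = -0.43 V) is the anode, so E°cell = +1.97 V.
Balancing electrons gives n = 5 (lcm of 5 and 1).
ΔG° = −nFE° = −(5)(96485)(+1.97) = -950,377 J = -950.4 kJ/mol.

-950.4 kJ/mol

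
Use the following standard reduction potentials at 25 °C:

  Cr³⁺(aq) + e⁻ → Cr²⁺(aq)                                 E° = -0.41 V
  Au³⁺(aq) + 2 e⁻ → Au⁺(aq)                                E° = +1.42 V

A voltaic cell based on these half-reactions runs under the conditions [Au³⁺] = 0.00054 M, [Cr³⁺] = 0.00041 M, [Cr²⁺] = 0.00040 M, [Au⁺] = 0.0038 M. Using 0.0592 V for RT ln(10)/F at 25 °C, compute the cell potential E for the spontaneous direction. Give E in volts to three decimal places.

+1.804 V

Au³⁺/Au⁺ is the cathode (higher E°), Cr³⁺/Cr²⁺ the anode: E°cell = +1.42 − (-0.41) = +1.83 V, n = 2.
Overall: Au³⁺(aq) + 2 Cr²⁺(aq) → Au⁺(aq) + 2 Cr³⁺(aq)
Q = [Au⁺]·[Cr³⁺]^2 / ([Au³⁺]·[Cr²⁺]^2); log Q = 0.869.
E = E° − (0.0592/n) log Q = +1.83 − (0.0592/2)(0.869) = +1.804 V.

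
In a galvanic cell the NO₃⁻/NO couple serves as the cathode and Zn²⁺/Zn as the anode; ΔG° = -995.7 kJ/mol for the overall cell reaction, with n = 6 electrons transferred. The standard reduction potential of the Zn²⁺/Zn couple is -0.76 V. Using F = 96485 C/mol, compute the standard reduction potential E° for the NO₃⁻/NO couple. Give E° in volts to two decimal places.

E°cell = −ΔG°/(nF) = −(-995.7×10³)/((6)(96485)) = +1.720 V.
Since NO₃⁻/NO is the cathode and Zn²⁺/Zn the anode, E°cell = E°(NO₃⁻/NO) − E°(Zn²⁺/Zn).
So E°(NO₃⁻/NO) = E°cell + E°(Zn²⁺/Zn) = +1.720 + (-0.76) = +0.96 V.

+0.96 V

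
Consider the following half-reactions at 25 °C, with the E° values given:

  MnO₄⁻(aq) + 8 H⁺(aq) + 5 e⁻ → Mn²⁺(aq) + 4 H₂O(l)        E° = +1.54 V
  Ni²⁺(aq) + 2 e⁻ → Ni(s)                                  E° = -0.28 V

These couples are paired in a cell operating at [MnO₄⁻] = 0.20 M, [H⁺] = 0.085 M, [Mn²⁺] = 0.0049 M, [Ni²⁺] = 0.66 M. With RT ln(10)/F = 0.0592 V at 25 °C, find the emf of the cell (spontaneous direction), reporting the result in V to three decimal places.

MnO₄⁻/Mn²⁺ is the cathode (higher E°), Ni²⁺/Ni the anode: E°cell = +1.54 − (-0.28) = +1.82 V, n = 10.
Overall: 2 MnO₄⁻(aq) + 16 H⁺(aq) + 5 Ni(s) → 2 Mn²⁺(aq) + 8 H₂O(l) + 5 Ni²⁺(aq)
Q = [Mn²⁺]^2·[Ni²⁺]^5 / ([MnO₄⁻]^2·[H⁺]^16); log Q = 13.005.
E = E° − (0.0592/n) log Q = +1.82 − (0.0592/10)(13.005) = +1.743 V.

+1.743 V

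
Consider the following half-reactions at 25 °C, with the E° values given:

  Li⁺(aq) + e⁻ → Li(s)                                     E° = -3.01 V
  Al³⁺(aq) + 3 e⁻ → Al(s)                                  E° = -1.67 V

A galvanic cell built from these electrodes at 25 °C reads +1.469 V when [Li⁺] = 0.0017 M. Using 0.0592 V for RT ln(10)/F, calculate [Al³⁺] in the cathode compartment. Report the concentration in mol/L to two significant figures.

0.017 M

Al³⁺/Al is the cathode, Li⁺/Li the anode: E°cell = +1.34 V, n = 3.
Overall reaction: Al³⁺(aq) + 3 Li(s) → Al(s) + 3 Li⁺(aq); Q = [Li⁺]^3/[Al³⁺]^1.
From E = E° − (0.0592/n) log Q: log Q = (E° − E)·n/0.0592 = (+1.34 − (+1.469))·3/0.0592 = -6.5372.
So 1·log[Al³⁺] = 3·log(0.0017) − log Q = -8.3087 − (-6.5372) = -1.7715; [Al³⁺] = 10^(-1.7715) ≈ 0.017 M.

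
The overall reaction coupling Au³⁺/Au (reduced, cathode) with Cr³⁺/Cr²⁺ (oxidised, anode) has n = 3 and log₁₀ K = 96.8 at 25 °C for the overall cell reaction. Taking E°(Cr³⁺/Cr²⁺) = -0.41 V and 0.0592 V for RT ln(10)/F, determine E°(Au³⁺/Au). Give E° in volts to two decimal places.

E°cell = (0.0592/n)·log K = (0.0592/3)(96.8) = +1.910 V.
Since Au³⁺/Au is the cathode and Cr³⁺/Cr²⁺ the anode, E°cell = E°(Au³⁺/Au) − E°(Cr³⁺/Cr²⁺).
So E°(Au³⁺/Au) = E°cell + E°(Cr³⁺/Cr²⁺) = +1.910 + (-0.41) = +1.50 V.

+1.50 V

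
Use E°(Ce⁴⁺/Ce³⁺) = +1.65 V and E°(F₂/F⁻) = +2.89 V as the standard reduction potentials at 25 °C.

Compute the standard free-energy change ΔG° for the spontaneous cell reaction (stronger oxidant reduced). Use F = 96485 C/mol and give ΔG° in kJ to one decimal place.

-239.3 kJ

F₂/F⁻ (E° = +2.89 V) is the cathode; Ce⁴⁺/Ce³⁺ (E° = +1.65 V) is the anode, so E°cell = +1.24 V.
Balancing electrons gives n = 2 (lcm of 2 and 1).
ΔG° = −nFE° = −(2)(96485)(+1.24) = -239,283 J = -239.3 kJ.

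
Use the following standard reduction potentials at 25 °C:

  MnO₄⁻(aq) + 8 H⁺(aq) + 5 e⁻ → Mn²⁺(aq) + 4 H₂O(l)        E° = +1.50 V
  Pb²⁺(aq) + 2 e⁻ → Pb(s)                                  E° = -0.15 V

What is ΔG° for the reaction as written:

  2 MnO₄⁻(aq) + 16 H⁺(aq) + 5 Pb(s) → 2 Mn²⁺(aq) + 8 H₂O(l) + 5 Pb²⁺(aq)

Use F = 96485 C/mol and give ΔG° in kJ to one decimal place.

-1592.0 kJ

As written, MnO₄⁻/Mn²⁺ is reduced (cathode) and Pb²⁺/Pb is oxidised (anode), so E°cell = (+1.50) − (-0.15) = +1.65 V.
Balancing electrons gives n = 10.
ΔG° = −nFE° = −(10)(96485)(+1.65) = -1,592,002 J = -1592.0 kJ.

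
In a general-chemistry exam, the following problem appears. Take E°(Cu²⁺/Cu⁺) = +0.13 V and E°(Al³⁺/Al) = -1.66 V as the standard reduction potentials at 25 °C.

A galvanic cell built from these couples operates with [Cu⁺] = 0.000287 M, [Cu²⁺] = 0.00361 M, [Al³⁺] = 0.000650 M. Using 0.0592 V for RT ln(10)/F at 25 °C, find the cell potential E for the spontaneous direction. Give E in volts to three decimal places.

Cu²⁺/Cu⁺ is the cathode (higher E°), Al³⁺/Al the anode: E°cell = +0.13 − (-1.66) = +1.79 V, n = 3.
Overall: 3 Cu²⁺(aq) + Al(s) → 3 Cu⁺(aq) + Al³⁺(aq)
Q = [Cu⁺]^3·[Al³⁺] / ([Cu²⁺]^3); log Q = -6.486.
E = E° − (0.0592/n) log Q = +1.79 − (0.0592/3)(-6.486) = +1.918 V.

+1.918 V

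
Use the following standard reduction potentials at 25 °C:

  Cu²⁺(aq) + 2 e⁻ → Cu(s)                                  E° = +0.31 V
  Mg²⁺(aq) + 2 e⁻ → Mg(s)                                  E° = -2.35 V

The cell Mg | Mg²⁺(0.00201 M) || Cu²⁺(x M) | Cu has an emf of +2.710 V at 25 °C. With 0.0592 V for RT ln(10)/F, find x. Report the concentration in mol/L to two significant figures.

0.098 M

Cu²⁺/Cu is the cathode, Mg²⁺/Mg the anode: E°cell = +2.66 V, n = 2.
Overall reaction: Cu²⁺(aq) + Mg(s) → Cu(s) + Mg²⁺(aq); Q = [Mg²⁺]^1/[Cu²⁺]^1.
From E = E° − (0.0592/n) log Q: log Q = (E° − E)·n/0.0592 = (+2.66 − (+2.710))·2/0.0592 = -1.6892.
So 1·log[Cu²⁺] = 1·log(0.00201) − log Q = -2.6968 − (-1.6892) = -1.0076; [Cu²⁺] = 10^(-1.0076) ≈ 0.098 M.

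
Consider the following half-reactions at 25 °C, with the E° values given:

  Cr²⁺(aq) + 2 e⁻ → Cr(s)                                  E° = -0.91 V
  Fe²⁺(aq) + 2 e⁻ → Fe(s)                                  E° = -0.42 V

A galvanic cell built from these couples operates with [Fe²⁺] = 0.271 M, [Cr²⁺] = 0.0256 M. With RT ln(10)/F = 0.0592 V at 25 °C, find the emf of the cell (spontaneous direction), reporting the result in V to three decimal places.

+0.520 V

Fe²⁺/Fe is the cathode (higher E°), Cr²⁺/Cr the anode: E°cell = -0.42 − (-0.91) = +0.49 V, n = 2.
Overall: Fe²⁺(aq) + Cr(s) → Fe(s) + Cr²⁺(aq)
Q = [Cr²⁺] / ([Fe²⁺]); log Q = -1.025.
E = E° − (0.0592/n) log Q = +0.49 − (0.0592/2)(-1.025) = +0.520 V.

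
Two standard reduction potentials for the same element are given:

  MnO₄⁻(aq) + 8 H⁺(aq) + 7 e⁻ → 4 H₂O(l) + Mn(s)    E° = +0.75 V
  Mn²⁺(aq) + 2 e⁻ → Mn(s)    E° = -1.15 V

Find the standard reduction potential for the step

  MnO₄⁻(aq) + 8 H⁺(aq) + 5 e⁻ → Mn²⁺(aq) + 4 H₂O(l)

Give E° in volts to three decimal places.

+1.510 V

Sequential free energies add, so n₃E°₃ = n₁E°₁ + n₂E°₂.
With n₃ = 7, and the known step contributing 2×(-1.15) V, the unknown satisfies 5·E° = 7×(+0.75) − 2×(-1.15) = +7.550.
E° = +7.550 / 5 = +1.510 V.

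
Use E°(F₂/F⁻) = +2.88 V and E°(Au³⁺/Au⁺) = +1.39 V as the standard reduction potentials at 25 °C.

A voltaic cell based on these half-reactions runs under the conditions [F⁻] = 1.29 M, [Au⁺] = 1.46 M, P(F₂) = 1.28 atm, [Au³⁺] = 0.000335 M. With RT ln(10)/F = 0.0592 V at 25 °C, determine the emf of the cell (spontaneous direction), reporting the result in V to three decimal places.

+1.594 V

F₂/F⁻ is the cathode (higher E°), Au³⁺/Au⁺ the anode: E°cell = +2.88 − (+1.39) = +1.49 V, n = 2.
Overall: F₂(g) + Au⁺(aq) → 2 F⁻(aq) + Au³⁺(aq)
Q = [F⁻]^2·[Au³⁺] / (P(F₂)·[Au⁺]); log Q = -3.525.
E = E° − (0.0592/n) log Q = +1.49 − (0.0592/2)(-3.525) = +1.594 V.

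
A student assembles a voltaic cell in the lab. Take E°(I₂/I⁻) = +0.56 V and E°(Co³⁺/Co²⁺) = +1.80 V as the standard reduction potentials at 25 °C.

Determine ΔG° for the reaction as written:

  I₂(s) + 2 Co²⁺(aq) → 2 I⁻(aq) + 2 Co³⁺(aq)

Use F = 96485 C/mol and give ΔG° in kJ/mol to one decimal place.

As written, I₂/I⁻ is reduced (cathode) and Co³⁺/Co²⁺ is oxidised (anode), so E°cell = (+0.56) − (+1.80) = -1.24 V.
Balancing electrons gives n = 2.
ΔG° = −nFE° = −(2)(96485)(-1.24) = 239,283 J = +239.3 kJ/mol.

+239.3 kJ/mol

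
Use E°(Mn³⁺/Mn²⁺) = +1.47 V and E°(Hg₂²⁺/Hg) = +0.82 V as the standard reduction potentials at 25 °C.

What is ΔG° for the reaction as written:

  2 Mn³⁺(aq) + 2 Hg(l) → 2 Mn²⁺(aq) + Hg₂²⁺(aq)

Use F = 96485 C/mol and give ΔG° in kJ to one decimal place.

As written, Mn³⁺/Mn²⁺ is reduced (cathode) and Hg₂²⁺/Hg is oxidised (anode), so E°cell = (+1.47) − (+0.82) = +0.65 V.
Balancing electrons gives n = 2.
ΔG° = −nFE° = −(2)(96485)(+0.65) = -125,430 J = -125.4 kJ.

-125.4 kJ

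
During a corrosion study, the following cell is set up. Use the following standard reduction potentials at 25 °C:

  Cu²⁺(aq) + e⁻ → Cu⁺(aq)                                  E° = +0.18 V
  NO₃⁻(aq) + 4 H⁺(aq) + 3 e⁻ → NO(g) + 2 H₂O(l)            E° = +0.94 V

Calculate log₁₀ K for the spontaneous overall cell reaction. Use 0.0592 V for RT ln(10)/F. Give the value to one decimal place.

Cathode: NO₃⁻/NO; anode: Cu²⁺/Cu⁺. E°cell = +0.76 V, n = 3.
log K = nE°cell / 0.0592 = (3)(+0.76) / 0.0592 = 38.5.

38.5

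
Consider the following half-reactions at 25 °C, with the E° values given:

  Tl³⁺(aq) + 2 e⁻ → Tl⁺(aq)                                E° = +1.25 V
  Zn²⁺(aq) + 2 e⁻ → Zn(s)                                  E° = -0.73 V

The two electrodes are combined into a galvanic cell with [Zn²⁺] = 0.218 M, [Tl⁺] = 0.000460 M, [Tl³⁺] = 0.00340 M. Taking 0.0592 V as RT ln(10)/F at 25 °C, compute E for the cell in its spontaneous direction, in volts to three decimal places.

+2.025 V

Tl³⁺/Tl⁺ is the cathode (higher E°), Zn²⁺/Zn the anode: E°cell = +1.25 − (-0.73) = +1.98 V, n = 2.
Overall: Tl³⁺(aq) + Zn(s) → Tl⁺(aq) + Zn²⁺(aq)
Q = [Tl⁺]·[Zn²⁺] / ([Tl³⁺]); log Q = -1.530.
E = E° − (0.0592/n) log Q = +1.98 − (0.0592/2)(-1.530) = +2.025 V.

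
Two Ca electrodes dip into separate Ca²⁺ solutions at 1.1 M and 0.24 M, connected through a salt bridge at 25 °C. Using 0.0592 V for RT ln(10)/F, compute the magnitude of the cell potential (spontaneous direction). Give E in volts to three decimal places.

+0.020 V

For a concentration cell E°cell = 0. The 1.1 M side is the cathode (reduction is favoured where [Ca²⁺] is higher).
With n = 2, E = −(0.0592/2) log([Ca²⁺]ₐₙ/[Ca²⁺]꜀ₐₜ) = −(0.0592/2) log(0.24/1.1) = −(0.0592/2)(-0.661) = +0.020 V.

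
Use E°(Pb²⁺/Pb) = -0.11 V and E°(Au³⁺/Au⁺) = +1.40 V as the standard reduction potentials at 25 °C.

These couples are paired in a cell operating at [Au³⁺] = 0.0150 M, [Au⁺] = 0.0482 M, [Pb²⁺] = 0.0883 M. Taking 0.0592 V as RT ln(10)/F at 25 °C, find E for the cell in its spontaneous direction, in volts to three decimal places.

+1.526 V

Au³⁺/Au⁺ is the cathode (higher E°), Pb²⁺/Pb the anode: E°cell = +1.40 − (-0.11) = +1.51 V, n = 2.
Overall: Au³⁺(aq) + Pb(s) → Au⁺(aq) + Pb²⁺(aq)
Q = [Au⁺]·[Pb²⁺] / ([Au³⁺]); log Q = -0.547.
E = E° − (0.0592/n) log Q = +1.51 − (0.0592/2)(-0.547) = +1.526 V.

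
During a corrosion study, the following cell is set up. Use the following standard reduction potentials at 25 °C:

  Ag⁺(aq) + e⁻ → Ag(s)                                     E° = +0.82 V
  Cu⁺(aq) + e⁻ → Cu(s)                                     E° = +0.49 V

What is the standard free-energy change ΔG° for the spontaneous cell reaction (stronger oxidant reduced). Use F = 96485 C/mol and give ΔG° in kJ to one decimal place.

Ag⁺/Ag (E° = +0.82 V) is the cathode; Cu⁺/Cu (E° = +0.49 V) is the anode, so E°cell = +0.33 V.
Balancing electrons gives n = 1 (lcm of 1 and 1).
ΔG° = −nFE° = −(1)(96485)(+0.33) = -31,840 J = -31.8 kJ.

-31.8 kJ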